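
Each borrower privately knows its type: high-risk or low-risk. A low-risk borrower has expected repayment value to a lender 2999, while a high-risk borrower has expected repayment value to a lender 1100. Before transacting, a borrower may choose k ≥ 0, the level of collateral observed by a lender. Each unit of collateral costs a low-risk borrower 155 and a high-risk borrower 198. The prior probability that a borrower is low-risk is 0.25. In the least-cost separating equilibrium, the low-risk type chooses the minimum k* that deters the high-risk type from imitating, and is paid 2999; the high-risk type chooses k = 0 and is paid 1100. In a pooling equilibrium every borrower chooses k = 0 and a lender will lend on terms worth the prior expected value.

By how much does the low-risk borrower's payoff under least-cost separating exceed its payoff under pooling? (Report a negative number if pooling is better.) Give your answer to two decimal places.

Least-cost separating signal: k* solves 1100 = 2999 − 198·k*, so k* = (2999 − 1100)/198 ≈ 9.5909.
Low-risk type's separating payoff: 2999 − 155 × k* = 2999 − 155 × (2999 − 1100)/198 = 2999 − 294345/198 ≈ 1512.4091.
Pooling payoff: 0.25 × 2999 + 0.75 × 1100 = 1574.75.
Difference: 1512.4091 − 1574.75 = -62.3409, i.e. -62.34 to two decimal places.
The low-risk type would prefer the pooling outcome.

-62.34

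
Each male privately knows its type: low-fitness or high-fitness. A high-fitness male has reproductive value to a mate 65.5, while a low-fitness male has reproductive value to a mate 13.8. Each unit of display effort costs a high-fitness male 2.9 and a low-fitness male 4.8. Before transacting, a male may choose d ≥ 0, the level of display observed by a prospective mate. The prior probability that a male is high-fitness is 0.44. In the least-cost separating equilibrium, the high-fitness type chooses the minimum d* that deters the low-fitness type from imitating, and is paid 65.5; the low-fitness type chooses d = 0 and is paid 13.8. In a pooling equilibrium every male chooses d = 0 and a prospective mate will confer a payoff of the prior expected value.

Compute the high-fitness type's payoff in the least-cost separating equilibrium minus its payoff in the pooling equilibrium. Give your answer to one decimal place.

-2.3

Least-cost separating signal: d* solves 13.8 = 65.5 − 4.8·d*, so d* = (65.5 − 13.8)/4.8 ≈ 10.7708.
High-fitness type's separating payoff: 65.5 − 2.9 × d* = 65.5 − 2.9 × (65.5 − 13.8)/4.8 = 65.5 − 149.93/4.8 ≈ 34.265.
Pooling payoff: 0.44 × 65.5 + 0.56 × 13.8 = 36.548.
Difference: 34.265 − 36.548 = -2.283, i.e. -2.3 to one decimal place.
The high-fitness type would prefer the pooling outcome.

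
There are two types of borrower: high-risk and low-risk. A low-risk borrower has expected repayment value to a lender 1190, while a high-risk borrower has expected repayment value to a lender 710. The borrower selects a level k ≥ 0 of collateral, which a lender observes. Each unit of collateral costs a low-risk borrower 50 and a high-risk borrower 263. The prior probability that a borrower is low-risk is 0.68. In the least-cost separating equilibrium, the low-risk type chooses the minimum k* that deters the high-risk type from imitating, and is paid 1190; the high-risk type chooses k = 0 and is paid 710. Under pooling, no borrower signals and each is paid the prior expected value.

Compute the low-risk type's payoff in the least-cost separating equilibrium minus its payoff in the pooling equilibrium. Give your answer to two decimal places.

Least-cost separating signal: k* solves 710 = 1190 − 263·k*, so k* = (1190 − 710)/263 ≈ 1.8251.
Low-risk type's separating payoff: 1190 − 50 × k* = 1190 − 50 × (1190 − 710)/263 = 1190 − 24000/263 ≈ 1098.7452.
Pooling payoff: 0.68 × 1190 + 0.32 × 710 = 1036.4.
Difference: 1098.7452 − 1036.4 = 62.3452, i.e. 62.35 to two decimal places.
The low-risk type prefers to separate.

62.35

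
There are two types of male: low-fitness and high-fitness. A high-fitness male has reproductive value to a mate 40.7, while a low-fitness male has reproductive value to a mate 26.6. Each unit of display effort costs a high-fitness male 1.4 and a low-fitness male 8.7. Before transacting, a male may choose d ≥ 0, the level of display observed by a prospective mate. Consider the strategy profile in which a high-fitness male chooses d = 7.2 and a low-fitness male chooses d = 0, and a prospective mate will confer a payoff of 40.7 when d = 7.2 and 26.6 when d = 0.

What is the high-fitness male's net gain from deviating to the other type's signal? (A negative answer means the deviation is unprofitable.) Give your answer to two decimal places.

Playing d = 7.2 the high-fitness male receives 40.7 − 1.4 × 7.2 = 30.62.
Deviating to d = 0 yields 26.6 instead.
Gain from deviating: 26.6 − 30.62 = -4.02.
The gain is negative, so the high-fitness type's incentive-compatibility constraint is satisfied.

-4.02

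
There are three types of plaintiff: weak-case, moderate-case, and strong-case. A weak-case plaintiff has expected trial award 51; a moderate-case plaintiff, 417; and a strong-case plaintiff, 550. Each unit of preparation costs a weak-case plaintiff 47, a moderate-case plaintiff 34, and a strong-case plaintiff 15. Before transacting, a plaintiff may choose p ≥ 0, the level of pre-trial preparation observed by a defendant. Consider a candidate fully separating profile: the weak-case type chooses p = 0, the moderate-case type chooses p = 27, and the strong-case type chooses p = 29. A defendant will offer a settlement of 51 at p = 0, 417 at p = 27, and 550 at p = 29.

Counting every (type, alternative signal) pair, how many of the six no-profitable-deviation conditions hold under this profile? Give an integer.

Weak-case (own payoff 51): to p=27 gives 417 − 47×27 = -852 → no gain ✓; to p=29 gives 550 − 47×29 = -813 → no gain ✓.
Moderate-case (own payoff 417 − 34×27 = -501): to p=0 gives 51 → profitable ✗; to p=29 gives 550 − 34×29 = -436 → profitable ✗.
Strong-case (own payoff 550 − 15×29 = 115): to p=0 gives 51 → no gain ✓; to p=27 gives 417 − 15×27 = 12 → no gain ✓.
4 of the 6 constraints hold; not an equilibrium.

4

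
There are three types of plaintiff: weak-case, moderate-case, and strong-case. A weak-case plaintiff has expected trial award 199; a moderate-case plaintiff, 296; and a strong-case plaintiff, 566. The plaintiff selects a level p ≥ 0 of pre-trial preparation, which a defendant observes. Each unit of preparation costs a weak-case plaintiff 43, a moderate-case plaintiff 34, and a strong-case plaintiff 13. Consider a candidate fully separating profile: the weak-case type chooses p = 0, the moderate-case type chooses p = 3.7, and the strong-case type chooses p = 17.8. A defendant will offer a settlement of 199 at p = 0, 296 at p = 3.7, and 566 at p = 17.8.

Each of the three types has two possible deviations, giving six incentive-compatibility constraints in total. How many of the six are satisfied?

5

Moderate-case (own payoff 296 − 34×3.7 = 170.2): to p=0 gives 199 → profitable ✗; to p=17.8 gives 566 − 34×17.8 = -39.2 → no gain ✓.
Strong-case (own payoff 566 − 13×17.8 = 334.6): to p=0 gives 199 → no gain ✓; to p=3.7 gives 296 − 13×3.7 = 247.9 → no gain ✓.
Weak-case (own payoff 199): to p=3.7 gives 296 − 43×3.7 = 136.9 → no gain ✓; to p=17.8 gives 566 − 43×17.8 = -199.4 → no gain ✓.
5 of the 6 constraints hold; not an equilibrium.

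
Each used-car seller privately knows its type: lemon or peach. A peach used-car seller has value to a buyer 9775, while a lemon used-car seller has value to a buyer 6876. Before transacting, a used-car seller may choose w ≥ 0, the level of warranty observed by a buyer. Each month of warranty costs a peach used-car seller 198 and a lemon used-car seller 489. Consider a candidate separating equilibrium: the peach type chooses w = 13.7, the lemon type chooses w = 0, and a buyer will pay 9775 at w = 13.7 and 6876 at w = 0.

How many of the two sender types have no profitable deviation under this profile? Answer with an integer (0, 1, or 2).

Peach type: signal → 9775 − 198 × 13.7 = 7062.4; deviate to 0 → 6876. IC holds (7062.4 ≥ 6876).
Lemon type: stay at 0 → 6876; mimic → 9775 − 489 × 13.7 = 3075.7. IC holds (6876 ≥ 3075.7).
2 of 2 constraints hold, so this is a separating equilibrium.

2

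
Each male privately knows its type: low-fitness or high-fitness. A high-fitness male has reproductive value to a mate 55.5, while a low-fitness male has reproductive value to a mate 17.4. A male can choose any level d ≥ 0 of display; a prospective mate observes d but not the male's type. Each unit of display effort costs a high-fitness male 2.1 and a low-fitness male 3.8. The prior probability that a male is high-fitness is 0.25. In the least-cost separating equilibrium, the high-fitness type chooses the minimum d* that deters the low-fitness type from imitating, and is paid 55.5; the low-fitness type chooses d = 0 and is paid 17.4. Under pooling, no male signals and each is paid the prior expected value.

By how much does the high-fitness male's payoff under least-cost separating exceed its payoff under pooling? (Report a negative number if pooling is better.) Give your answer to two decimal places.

Least-cost separating signal: d* solves 17.4 = 55.5 − 3.8·d*, so d* = (55.5 − 17.4)/3.8 ≈ 10.0263.
High-fitness type's separating payoff: 55.5 − 2.1 × d* = 55.5 − 2.1 × (55.5 − 17.4)/3.8 = 55.5 − 80.01/3.8 ≈ 34.4447.
Pooling payoff: 0.25 × 55.5 + 0.75 × 17.4 = 26.925.
Difference: 34.4447 − 26.925 = 7.5197, i.e. 7.52 to two decimal places.
The high-fitness type prefers to separate.

7.52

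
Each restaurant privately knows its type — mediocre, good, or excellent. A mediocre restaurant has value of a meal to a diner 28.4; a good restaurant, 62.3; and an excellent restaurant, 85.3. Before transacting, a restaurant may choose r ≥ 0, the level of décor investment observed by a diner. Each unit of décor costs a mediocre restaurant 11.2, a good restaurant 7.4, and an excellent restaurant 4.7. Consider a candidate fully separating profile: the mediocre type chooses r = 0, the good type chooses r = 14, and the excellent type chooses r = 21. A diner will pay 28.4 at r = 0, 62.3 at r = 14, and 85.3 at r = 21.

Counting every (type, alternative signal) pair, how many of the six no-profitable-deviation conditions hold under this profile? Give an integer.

3

Excellent (own payoff 85.3 − 4.7×21 = -13.4): to r=0 gives 28.4 → profitable ✗; to r=14 gives 62.3 − 4.7×14 = -3.5 → profitable ✗.
Good (own payoff 62.3 − 7.4×14 = -41.3): to r=0 gives 28.4 → profitable ✗; to r=21 gives 85.3 − 7.4×21 = -70.1 → no gain ✓.
Mediocre (own payoff 28.4): to r=14 gives 62.3 − 11.2×14 = -94.5 → no gain ✓; to r=21 gives 85.3 − 11.2×21 = -149.9 → no gain ✓.
3 of the 6 constraints hold; not an equilibrium.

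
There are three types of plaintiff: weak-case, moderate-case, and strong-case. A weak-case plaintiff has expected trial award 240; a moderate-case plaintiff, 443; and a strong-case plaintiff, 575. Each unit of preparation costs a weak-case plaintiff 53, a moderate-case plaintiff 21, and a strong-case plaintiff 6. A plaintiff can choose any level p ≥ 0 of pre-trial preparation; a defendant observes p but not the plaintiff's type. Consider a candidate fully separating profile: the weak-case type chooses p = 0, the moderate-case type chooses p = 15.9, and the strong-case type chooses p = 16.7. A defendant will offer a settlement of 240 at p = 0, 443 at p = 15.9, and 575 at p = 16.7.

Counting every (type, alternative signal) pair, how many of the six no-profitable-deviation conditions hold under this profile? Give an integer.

Moderate-case (own payoff 443 − 21×15.9 = 109.1): to p=0 gives 240 → profitable ✗; to p=16.7 gives 575 − 21×16.7 = 224.3 → profitable ✗.
Weak-case (own payoff 240): to p=15.9 gives 443 − 53×15.9 = -399.7 → no gain ✓; to p=16.7 gives 575 − 53×16.7 = -310.1 → no gain ✓.
Strong-case (own payoff 575 − 6×16.7 = 474.8): to p=0 gives 240 → no gain ✓; to p=15.9 gives 443 − 6×15.9 = 347.6 → no gain ✓.
4 of the 6 constraints hold; not an equilibrium.

4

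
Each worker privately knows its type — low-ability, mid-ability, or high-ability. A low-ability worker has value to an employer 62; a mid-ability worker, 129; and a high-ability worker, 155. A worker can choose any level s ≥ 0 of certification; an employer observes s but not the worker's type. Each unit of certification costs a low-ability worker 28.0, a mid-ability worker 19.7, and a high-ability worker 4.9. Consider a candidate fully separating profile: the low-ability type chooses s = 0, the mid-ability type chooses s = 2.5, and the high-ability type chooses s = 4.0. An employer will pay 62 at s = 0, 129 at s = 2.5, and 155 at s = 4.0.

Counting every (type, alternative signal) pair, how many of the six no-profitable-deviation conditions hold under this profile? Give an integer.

6

Low-ability (own payoff 62): to s=2.5 gives 129 − 28.0×2.5 = 59 → no gain ✓; to s=4.0 gives 155 − 28.0×4.0 = 43 → no gain ✓.
High-ability (own payoff 155 − 4.9×4.0 = 135.4): to s=0 gives 62 → no gain ✓; to s=2.5 gives 129 − 4.9×2.5 = 116.75 → no gain ✓.
Mid-ability (own payoff 129 − 19.7×2.5 = 79.75): to s=0 gives 62 → no gain ✓; to s=4.0 gives 155 − 19.7×4.0 = 76.2 → no gain ✓.
6 of the 6 constraints hold; this profile is a separating equilibrium.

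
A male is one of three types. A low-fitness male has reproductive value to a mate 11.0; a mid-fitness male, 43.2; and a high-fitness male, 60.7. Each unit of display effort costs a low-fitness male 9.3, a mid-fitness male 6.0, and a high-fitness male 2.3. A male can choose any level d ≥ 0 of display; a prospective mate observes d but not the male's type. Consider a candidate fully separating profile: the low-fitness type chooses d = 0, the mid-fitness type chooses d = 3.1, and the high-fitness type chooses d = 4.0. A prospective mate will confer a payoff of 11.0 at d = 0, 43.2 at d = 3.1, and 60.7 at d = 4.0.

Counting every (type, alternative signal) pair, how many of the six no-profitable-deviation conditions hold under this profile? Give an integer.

Mid-fitness (own payoff 43.2 − 6.0×3.1 = 24.6): to d=0 gives 11.0 → no gain ✓; to d=4.0 gives 60.7 − 6.0×4.0 = 36.7 → profitable ✗.
Low-fitness (own payoff 11.0): to d=3.1 gives 43.2 − 9.3×3.1 = 14.37 → profitable ✗; to d=4.0 gives 60.7 − 9.3×4.0 = 23.5 → profitable ✗.
High-fitness (own payoff 60.7 − 2.3×4.0 = 51.5): to d=0 gives 11.0 → no gain ✓; to d=3.1 gives 43.2 − 2.3×3.1 = 36.07 → no gain ✓.
3 of the 6 constraints hold; not an equilibrium.

3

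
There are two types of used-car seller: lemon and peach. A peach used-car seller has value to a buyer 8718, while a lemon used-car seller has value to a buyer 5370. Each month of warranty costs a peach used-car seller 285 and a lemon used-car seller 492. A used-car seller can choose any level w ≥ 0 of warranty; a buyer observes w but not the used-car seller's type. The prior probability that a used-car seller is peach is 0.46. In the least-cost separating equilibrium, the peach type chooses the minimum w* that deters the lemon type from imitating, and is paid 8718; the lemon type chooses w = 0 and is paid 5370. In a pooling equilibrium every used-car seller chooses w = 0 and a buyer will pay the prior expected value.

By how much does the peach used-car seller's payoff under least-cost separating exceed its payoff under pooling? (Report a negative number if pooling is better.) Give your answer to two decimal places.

Least-cost separating signal: w* solves 5370 = 8718 − 492·w*, so w* = (8718 − 5370)/492 ≈ 6.8049.
Peach type's separating payoff: 8718 − 285 × w* = 8718 − 285 × (8718 − 5370)/492 = 8718 − 954180/492 ≈ 6778.6098.
Pooling payoff: 0.46 × 8718 + 0.54 × 5370 = 6910.08.
Difference: 6778.6098 − 6910.08 = -131.4702, i.e. -131.47 to two decimal places.
The peach type would prefer the pooling outcome.

-131.47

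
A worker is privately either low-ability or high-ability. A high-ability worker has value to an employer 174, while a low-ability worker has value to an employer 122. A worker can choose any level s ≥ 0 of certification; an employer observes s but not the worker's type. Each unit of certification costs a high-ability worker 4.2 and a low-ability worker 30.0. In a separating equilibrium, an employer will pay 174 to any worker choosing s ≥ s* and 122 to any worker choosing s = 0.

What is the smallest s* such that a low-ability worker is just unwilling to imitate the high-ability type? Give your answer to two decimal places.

1.73

A low-ability worker choosing s = 0 receives 122.
Imitating at s* instead would pay 174 at cost 30.0·s*, netting 174 − 30.0·s*.
Indifference: 122 = 174 − 30.0·s*, so s* = (174 − 122) / 30.0 ≈ 1.73.
At s* the low-ability type's incentive constraint just binds; the high-ability type strictly prefers s* since its per-unit cost is lower.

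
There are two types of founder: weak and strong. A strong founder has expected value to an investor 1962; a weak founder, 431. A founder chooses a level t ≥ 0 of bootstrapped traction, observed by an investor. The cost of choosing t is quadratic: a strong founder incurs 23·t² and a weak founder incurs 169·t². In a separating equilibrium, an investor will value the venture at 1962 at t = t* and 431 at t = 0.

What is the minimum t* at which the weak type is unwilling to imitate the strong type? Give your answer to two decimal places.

The weak type at t = 0 receives 431; imitating at t* yields 1962 − 169·t*².
Indifference: 431 = 1962 − 169·t*², so t*² = (1962 − 431) / 169 ≈ 9.0592.
t* = √9.0592 ≈ 3.01.

3.01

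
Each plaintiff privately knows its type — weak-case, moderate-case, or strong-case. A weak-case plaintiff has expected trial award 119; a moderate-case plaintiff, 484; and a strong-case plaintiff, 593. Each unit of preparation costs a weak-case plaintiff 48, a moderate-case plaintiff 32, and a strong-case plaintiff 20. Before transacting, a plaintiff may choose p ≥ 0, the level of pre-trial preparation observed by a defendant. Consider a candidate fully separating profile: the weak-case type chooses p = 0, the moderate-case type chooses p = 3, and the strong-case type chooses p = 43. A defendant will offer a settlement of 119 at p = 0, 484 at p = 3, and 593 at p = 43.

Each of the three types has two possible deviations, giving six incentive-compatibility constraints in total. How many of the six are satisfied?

3

Weak-case (own payoff 119): to p=3 gives 484 − 48×3 = 340 → profitable ✗; to p=43 gives 593 − 48×43 = -1471 → no gain ✓.
Moderate-case (own payoff 484 − 32×3 = 388): to p=0 gives 119 → no gain ✓; to p=43 gives 593 − 32×43 = -783 → no gain ✓.
Strong-case (own payoff 593 − 20×43 = -267): to p=0 gives 119 → profitable ✗; to p=3 gives 484 − 20×3 = 424 → profitable ✗.
3 of the 6 constraints hold; not an equilibrium.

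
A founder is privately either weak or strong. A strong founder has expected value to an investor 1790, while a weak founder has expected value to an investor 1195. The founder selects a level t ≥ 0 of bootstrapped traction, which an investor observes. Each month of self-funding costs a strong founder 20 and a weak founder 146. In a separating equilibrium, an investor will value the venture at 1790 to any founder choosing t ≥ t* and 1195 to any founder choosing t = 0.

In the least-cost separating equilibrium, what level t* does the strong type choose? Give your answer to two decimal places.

A weak founder choosing t = 0 receives 1195.
Imitating at t* instead would pay 1790 at cost 146·t*, netting 1790 − 146·t*.
Indifference: 1195 = 1790 − 146·t*, so t* = (1790 − 1195) / 146 ≈ 4.08.
This is the weak type's binding incentive-compatibility constraint; any t ≥ 4.08 sustains separation on that side.

4.08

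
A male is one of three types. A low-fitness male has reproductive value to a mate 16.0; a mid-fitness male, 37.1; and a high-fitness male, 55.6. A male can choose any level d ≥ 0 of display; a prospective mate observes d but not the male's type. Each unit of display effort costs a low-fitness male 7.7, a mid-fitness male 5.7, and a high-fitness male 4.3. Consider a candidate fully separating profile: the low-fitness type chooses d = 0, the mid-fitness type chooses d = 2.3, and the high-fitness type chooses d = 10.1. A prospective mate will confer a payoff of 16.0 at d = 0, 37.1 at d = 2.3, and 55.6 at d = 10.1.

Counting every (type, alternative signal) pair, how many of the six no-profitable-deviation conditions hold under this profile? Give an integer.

3

High-fitness (own payoff 55.6 − 4.3×10.1 = 12.17): to d=0 gives 16.0 → profitable ✗; to d=2.3 gives 37.1 − 4.3×2.3 = 27.21 → profitable ✗.
Low-fitness (own payoff 16.0): to d=2.3 gives 37.1 − 7.7×2.3 = 19.39 → profitable ✗; to d=10.1 gives 55.6 − 7.7×10.1 = -22.17 → no gain ✓.
Mid-fitness (own payoff 37.1 − 5.7×2.3 = 23.99): to d=0 gives 16.0 → no gain ✓; to d=10.1 gives 55.6 − 5.7×10.1 = -1.97 → no gain ✓.
3 of the 6 constraints hold; not an equilibrium.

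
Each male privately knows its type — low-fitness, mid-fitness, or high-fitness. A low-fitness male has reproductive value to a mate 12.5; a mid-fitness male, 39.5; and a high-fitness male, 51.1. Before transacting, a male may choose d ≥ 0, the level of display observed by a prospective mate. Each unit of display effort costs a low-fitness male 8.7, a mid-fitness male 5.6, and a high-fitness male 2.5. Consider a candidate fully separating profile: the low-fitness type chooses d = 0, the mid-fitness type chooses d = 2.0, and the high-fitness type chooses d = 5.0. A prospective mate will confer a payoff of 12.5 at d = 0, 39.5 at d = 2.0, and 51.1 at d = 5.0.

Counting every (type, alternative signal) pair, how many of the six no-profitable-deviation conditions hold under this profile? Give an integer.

Low-fitness (own payoff 12.5): to d=2.0 gives 39.5 − 8.7×2.0 = 22.1 → profitable ✗; to d=5.0 gives 51.1 − 8.7×5.0 = 7.6 → no gain ✓.
High-fitness (own payoff 51.1 − 2.5×5.0 = 38.6): to d=0 gives 12.5 → no gain ✓; to d=2.0 gives 39.5 − 2.5×2.0 = 34.5 → no gain ✓.
Mid-fitness (own payoff 39.5 − 5.6×2.0 = 28.3): to d=0 gives 12.5 → no gain ✓; to d=5.0 gives 51.1 − 5.6×5.0 = 23.1 → no gain ✓.
5 of the 6 constraints hold; not an equilibrium.

5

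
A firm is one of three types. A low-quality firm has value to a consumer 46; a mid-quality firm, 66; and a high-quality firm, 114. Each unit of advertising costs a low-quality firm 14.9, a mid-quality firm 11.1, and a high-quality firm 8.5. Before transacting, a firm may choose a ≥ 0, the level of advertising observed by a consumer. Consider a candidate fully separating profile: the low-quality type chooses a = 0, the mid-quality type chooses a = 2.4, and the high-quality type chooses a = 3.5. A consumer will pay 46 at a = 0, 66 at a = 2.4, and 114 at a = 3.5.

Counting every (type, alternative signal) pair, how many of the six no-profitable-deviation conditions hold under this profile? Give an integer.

High-quality (own payoff 114 − 8.5×3.5 = 84.25): to a=0 gives 46 → no gain ✓; to a=2.4 gives 66 − 8.5×2.4 = 45.6 → no gain ✓.
Mid-quality (own payoff 66 − 11.1×2.4 = 39.36): to a=0 gives 46 → profitable ✗; to a=3.5 gives 114 − 11.1×3.5 = 75.15 → profitable ✗.
Low-quality (own payoff 46): to a=2.4 gives 66 − 14.9×2.4 = 30.24 → no gain ✓; to a=3.5 gives 114 − 14.9×3.5 = 61.85 → profitable ✗.
3 of the 6 constraints hold; not an equilibrium.

3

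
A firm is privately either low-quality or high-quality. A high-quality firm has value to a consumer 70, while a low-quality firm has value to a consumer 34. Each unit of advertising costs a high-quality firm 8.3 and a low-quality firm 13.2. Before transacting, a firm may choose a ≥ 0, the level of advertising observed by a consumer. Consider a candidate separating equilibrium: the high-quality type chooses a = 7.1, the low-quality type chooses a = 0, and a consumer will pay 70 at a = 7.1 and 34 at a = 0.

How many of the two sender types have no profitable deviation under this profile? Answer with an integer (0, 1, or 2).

1

High-quality type: signal → 70 − 8.3 × 7.1 = 11.07; deviate to 0 → 34. IC fails (11.07 < 34).
Low-quality type: stay at 0 → 34; mimic → 70 − 13.2 × 7.1 = -23.72. IC holds (34 ≥ -23.72).
1 of 2 constraints hold, so this profile is not an equilibrium.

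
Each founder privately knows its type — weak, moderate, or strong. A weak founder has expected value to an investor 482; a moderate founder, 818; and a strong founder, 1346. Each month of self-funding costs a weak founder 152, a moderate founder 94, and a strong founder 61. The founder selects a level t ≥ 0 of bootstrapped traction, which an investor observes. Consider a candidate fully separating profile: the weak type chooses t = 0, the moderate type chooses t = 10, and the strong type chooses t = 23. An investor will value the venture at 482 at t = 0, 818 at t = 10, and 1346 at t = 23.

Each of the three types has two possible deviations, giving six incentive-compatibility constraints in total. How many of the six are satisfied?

3

Strong (own payoff 1346 − 61×23 = -57): to t=0 gives 482 → profitable ✗; to t=10 gives 818 − 61×10 = 208 → profitable ✗.
Weak (own payoff 482): to t=10 gives 818 − 152×10 = -702 → no gain ✓; to t=23 gives 1346 − 152×23 = -2150 → no gain ✓.
Moderate (own payoff 818 − 94×10 = -122): to t=0 gives 482 → profitable ✗; to t=23 gives 1346 − 94×23 = -816 → no gain ✓.
3 of the 6 constraints hold; not an equilibrium.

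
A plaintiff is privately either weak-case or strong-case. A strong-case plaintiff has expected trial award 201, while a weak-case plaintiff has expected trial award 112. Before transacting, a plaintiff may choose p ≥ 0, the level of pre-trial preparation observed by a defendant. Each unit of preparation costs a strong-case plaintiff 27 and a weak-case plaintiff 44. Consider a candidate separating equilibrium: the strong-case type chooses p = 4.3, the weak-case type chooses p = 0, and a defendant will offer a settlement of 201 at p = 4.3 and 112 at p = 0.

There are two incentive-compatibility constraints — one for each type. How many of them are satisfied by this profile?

Weak-case type: stay at 0 → 112; mimic → 201 − 44 × 4.3 = 11.8. IC holds (112 ≥ 11.8).
Strong-case type: signal → 201 − 27 × 4.3 = 84.9; deviate to 0 → 112. IC fails (84.9 < 112).
1 of 2 constraints hold, so this profile is not an equilibrium.

1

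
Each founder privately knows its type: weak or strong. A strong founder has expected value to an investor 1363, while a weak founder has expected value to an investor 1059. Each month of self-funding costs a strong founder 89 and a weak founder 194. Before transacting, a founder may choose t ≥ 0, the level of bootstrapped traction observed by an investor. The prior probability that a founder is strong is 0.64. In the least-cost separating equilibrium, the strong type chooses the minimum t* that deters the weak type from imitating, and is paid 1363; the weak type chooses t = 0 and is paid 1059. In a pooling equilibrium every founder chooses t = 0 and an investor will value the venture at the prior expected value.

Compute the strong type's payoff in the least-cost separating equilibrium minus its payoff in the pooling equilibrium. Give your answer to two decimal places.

Least-cost separating signal: t* solves 1059 = 1363 − 194·t*, so t* = (1363 − 1059)/194 ≈ 1.5670.
Strong type's separating payoff: 1363 − 89 × t* = 1363 − 89 × (1363 − 1059)/194 = 1363 − 27056/194 ≈ 1223.5361.
Pooling payoff: 0.64 × 1363 + 0.36 × 1059 = 1253.56.
Difference: 1223.5361 − 1253.56 = -30.0239, i.e. -30.02 to two decimal places.
The strong type would prefer the pooling outcome.

-30.02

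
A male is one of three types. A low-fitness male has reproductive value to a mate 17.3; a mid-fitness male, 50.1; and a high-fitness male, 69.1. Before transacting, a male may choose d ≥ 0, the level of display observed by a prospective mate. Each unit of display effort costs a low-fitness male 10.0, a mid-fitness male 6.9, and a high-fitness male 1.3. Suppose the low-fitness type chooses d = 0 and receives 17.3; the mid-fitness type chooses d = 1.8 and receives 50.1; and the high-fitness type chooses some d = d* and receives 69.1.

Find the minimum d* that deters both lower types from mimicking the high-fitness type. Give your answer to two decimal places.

Mid-fitness type (on-path payoff 50.1 − 6.9×1.8 = 37.68) won't mimic when 37.68 ≥ 69.1 − 6.9·d*, i.e. d* ≥ 4.55.
Low-fitness type (on-path payoff 17.3) won't mimic when 17.3 ≥ 69.1 − 10.0·d*, i.e. d* ≥ 5.18.
Both must hold, so d* = max(5.18, 4.55) = 5.18. The low-fitness type's constraint binds.

5.18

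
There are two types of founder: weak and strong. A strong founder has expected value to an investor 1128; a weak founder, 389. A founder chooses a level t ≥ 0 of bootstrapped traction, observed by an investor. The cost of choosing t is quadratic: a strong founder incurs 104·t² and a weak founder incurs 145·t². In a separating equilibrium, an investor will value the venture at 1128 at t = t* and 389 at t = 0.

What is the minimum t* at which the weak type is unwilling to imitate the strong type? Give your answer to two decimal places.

2.26

The weak type at t = 0 receives 389; imitating at t* yields 1128 − 145·t*².
Indifference: 389 = 1128 − 145·t*², so t*² = (1128 − 389) / 145 ≈ 5.0966.
t* = √5.0966 ≈ 2.26.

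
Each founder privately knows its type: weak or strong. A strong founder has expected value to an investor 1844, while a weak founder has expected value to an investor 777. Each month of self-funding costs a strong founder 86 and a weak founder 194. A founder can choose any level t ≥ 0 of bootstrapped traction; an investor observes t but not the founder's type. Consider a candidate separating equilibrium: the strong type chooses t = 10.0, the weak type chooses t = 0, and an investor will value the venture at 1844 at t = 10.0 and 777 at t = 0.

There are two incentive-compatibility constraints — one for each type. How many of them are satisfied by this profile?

2

Strong type: signal → 1844 − 86 × 10.0 = 984; deviate to 0 → 777. IC holds (984 ≥ 777).
Weak type: stay at 0 → 777; mimic → 1844 − 194 × 10.0 = -96. IC holds (777 ≥ -96).
2 of 2 constraints hold, so this is a separating equilibrium.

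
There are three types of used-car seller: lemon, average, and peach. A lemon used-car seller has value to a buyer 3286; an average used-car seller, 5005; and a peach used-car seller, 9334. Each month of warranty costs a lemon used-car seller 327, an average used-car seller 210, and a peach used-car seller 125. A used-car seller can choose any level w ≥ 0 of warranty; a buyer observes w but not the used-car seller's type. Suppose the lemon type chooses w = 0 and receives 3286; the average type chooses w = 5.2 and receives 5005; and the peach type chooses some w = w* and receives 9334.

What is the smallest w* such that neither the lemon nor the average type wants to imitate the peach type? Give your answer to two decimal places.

25.81

Average type (on-path payoff 5005 − 210×5.2 = 3913) won't mimic when 3913 ≥ 9334 − 210·w*, i.e. w* ≥ 25.81.
Lemon type (on-path payoff 3286) won't mimic when 3286 ≥ 9334 − 327·w*, i.e. w* ≥ 18.50.
Both must hold, so w* = max(18.50, 25.81) = 25.81. The average type's constraint binds.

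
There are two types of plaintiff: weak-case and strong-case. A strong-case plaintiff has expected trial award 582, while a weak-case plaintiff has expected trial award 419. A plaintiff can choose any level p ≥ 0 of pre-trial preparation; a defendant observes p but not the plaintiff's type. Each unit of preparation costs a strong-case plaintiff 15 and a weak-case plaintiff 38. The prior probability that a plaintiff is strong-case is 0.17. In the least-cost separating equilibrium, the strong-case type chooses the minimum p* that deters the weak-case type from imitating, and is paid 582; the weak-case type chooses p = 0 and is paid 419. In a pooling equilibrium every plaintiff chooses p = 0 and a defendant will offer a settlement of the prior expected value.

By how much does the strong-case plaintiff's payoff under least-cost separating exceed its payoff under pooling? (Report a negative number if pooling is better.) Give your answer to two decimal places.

Least-cost separating signal: p* solves 419 = 582 − 38·p*, so p* = (582 − 419)/38 ≈ 4.2895.
Strong-case type's separating payoff: 582 − 15 × p* = 582 − 15 × (582 − 419)/38 = 582 − 2445/38 ≈ 517.6579.
Pooling payoff: 0.17 × 582 + 0.83 × 419 = 446.71.
Difference: 517.6579 − 446.71 = 70.9479, i.e. 70.95 to two decimal places.
The strong-case type prefers to separate.

70.95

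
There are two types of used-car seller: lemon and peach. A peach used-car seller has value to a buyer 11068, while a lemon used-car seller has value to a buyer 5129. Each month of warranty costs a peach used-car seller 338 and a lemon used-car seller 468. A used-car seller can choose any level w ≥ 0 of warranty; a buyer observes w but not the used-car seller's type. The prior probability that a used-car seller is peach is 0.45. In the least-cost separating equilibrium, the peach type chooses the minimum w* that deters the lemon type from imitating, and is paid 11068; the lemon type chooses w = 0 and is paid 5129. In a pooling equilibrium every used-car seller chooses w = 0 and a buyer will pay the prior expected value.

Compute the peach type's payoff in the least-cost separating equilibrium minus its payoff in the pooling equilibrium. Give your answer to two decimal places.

Least-cost separating signal: w* solves 5129 = 11068 − 468·w*, so w* = (11068 − 5129)/468 ≈ 12.6902.
Peach type's separating payoff: 11068 − 338 × w* = 11068 − 338 × (11068 − 5129)/468 = 11068 − 2007382/468 ≈ 6778.7222.
Pooling payoff: 0.45 × 11068 + 0.55 × 5129 = 7801.55.
Difference: 6778.7222 − 7801.55 = -1022.8278, i.e. -1022.83 to two decimal places.
The peach type would prefer the pooling outcome.

-1022.83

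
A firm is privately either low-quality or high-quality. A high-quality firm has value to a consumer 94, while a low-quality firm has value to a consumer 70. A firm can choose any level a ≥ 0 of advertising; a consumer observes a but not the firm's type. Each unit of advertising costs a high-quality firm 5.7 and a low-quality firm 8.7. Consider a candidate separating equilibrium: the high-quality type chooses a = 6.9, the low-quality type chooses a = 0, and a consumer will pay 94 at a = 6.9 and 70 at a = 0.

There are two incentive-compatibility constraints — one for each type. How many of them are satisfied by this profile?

Low-quality type: stay at 0 → 70; mimic → 94 − 8.7 × 6.9 = 33.97. IC holds (70 ≥ 33.97).
High-quality type: signal → 94 − 5.7 × 6.9 = 54.67; deviate to 0 → 70. IC fails (54.67 < 70).
1 of 2 constraints hold, so this profile is not an equilibrium.

1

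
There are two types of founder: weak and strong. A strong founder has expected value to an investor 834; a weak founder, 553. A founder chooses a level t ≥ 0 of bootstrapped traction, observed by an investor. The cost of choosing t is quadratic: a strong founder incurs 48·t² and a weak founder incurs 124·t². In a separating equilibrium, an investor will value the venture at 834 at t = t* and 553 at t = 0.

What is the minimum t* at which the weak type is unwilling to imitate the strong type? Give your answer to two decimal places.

1.51

The weak type at t = 0 receives 553; imitating at t* yields 834 − 124·t*².
Indifference: 553 = 834 − 124·t*², so t*² = (834 − 553) / 124 ≈ 2.2661.
t* = √2.2661 ≈ 1.51.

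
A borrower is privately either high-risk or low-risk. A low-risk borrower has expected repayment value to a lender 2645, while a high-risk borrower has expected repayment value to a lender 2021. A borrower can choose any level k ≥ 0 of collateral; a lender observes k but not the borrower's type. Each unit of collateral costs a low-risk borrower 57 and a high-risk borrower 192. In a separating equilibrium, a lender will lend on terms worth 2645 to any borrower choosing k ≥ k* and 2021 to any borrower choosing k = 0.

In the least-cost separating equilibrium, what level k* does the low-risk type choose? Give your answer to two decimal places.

A high-risk borrower choosing k = 0 receives 2021.
Imitating at k* instead would pay 2645 at cost 192·k*, netting 2645 − 192·k*.
Indifference: 2021 = 2645 − 192·k*, so k* = (2645 − 2021) / 192 = 3.25.
This is the high-risk type's binding incentive-compatibility constraint; any k ≥ 3.25 sustains separation on that side.

3.25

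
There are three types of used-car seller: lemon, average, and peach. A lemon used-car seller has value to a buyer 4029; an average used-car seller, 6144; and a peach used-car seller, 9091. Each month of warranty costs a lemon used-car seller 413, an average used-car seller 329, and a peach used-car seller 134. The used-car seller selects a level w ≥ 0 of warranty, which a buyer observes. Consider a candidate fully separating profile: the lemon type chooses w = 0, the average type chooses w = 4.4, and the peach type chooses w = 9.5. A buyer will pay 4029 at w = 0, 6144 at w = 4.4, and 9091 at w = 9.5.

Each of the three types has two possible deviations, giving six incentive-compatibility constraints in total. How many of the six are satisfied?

3

Average (own payoff 6144 − 329×4.4 = 4696.4): to w=0 gives 4029 → no gain ✓; to w=9.5 gives 9091 − 329×9.5 = 5965.5 → profitable ✗.
Lemon (own payoff 4029): to w=4.4 gives 6144 − 413×4.4 = 4326.8 → profitable ✗; to w=9.5 gives 9091 − 413×9.5 = 5167.5 → profitable ✗.
Peach (own payoff 9091 − 134×9.5 = 7818): to w=0 gives 4029 → no gain ✓; to w=4.4 gives 6144 − 134×4.4 = 5554.4 → no gain ✓.
3 of the 6 constraints hold; not an equilibrium.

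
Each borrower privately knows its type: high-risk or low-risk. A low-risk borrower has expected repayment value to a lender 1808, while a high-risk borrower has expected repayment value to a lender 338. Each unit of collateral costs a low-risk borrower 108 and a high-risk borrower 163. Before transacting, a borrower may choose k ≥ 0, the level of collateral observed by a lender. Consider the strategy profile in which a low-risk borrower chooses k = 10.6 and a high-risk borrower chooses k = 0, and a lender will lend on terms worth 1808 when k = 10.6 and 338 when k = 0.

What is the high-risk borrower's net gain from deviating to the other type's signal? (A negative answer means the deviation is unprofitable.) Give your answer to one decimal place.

-257.8

Playing k = 0 the high-risk borrower receives 338.
Deviating to k = 10.6 brings payment 1808 at cost 163 × 10.6 = 1727.8, netting 80.2.
Gain from deviating: 80.2 − 338 = -257.8.
The gain is negative, so the high-risk type's incentive-compatibility constraint is satisfied.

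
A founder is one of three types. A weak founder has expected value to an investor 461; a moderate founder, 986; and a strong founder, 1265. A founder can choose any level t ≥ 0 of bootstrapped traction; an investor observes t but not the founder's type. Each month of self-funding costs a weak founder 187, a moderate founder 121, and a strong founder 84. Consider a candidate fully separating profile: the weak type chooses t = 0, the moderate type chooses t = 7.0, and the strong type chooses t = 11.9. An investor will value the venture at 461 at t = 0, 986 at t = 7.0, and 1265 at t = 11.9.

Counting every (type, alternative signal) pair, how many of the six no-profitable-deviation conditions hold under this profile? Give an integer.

Moderate (own payoff 986 − 121×7.0 = 139): to t=0 gives 461 → profitable ✗; to t=11.9 gives 1265 − 121×11.9 = -174.9 → no gain ✓.
Strong (own payoff 1265 − 84×11.9 = 265.4): to t=0 gives 461 → profitable ✗; to t=7.0 gives 986 − 84×7.0 = 398 → profitable ✗.
Weak (own payoff 461): to t=7.0 gives 986 − 187×7.0 = -323 → no gain ✓; to t=11.9 gives 1265 − 187×11.9 = -960.3 → no gain ✓.
3 of the 6 constraints hold; not an equilibrium.

3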